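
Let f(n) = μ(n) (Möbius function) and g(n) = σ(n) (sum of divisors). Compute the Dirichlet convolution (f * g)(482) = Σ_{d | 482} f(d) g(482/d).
(μ * σ)(482) = 482

Divisors of 482: [1, 2, 241, 482]. For each d | 482:
  d = 1: μ(1) · σ(482/1) = 1 · 726 = 726
  d = 2: μ(2) · σ(482/2) = -1 · 242 = -242
  d = 241: μ(241) · σ(482/241) = -1 · 3 = -3
  d = 482: μ(482) · σ(482/482) = 1 · 1 = 1
Summing: (μ * σ)(482) = 726 + -242 + -3 + 1 = 482.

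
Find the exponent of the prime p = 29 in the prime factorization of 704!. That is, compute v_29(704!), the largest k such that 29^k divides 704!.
v_29(704!) = 24

Legendre's formula: v_p(n!) = Σ_{k ≥ 1} ⌊n / p^k⌋. For p = 29, n = 704, the terms are:
  ⌊704/29^1⌋ = ⌊704/29⌋ = 24
(the next term ⌊704/29^2⌋ = 0, terminating the sum). Summing: v_29(704!) = 24 = 24.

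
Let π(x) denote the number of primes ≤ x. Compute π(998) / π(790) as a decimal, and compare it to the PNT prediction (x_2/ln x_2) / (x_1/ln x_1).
π(998)/π(790) = 168/138 ≈ 1.2174;  PNT prediction ≈ 1.2205.

π(790) = 138 and π(998) = 168, so π(998)/π(790) ≈ 1.2174. The PNT-predicted ratio is (998/ln(998)) / (790/ln(790)) ≈ 1.2205. The two agree to within a few percent, as expected.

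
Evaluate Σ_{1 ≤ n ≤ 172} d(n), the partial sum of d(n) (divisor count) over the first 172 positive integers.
Σ_{n ≤ 172} d(n) = 917

Compute d(n) for each 1 ≤ n ≤ 172: d(1) = 1, d(2) = 2, d(3) = 2, d(4) = 3, d(5) = 2, d(6) = 4, d(7) = 2, d(8) = 4, d(9) = 3, d(10) = 4, d(11) = 2, d(12) = 6, d(13) = 2, d(14) = 4, d(15) = 4, d(16) = 5, d(17) = 2, d(18) = 6, d(19) = 2, d(20) = 6, d(21) = 4, d(22) = 4, d(23) = 2, d(24) = 8, d(25) = 3, d(26) = 4, d(27) = 4, d(28) = 6, d(29) = 2, d(30) = 8, d(31) = 2, d(32) = 6, d(33) = 4, d(34) = 4, d(35) = 4, d(36) = 9, d(37) = 2, d(38) = 4, d(39) = 4, d(40) = 8, d(41) = 2, d(42) = 8, d(43) = 2, d(44) = 6, d(45) = 6, d(46) = 4, d(47) = 2, d(48) = 10, d(49) = 3, d(50) = 6, d(51) = 4, d(52) = 6, d(53) = 2, d(54) = 8, d(55) = 4, d(56) = 8, d(57) = 4, d(58) = 4, d(59) = 2, d(60) = 12, d(61) = 2, d(62) = 4, d(63) = 6, d(64) = 7, d(65) = 4, d(66) = 8, d(67) = 2, d(68) = 6, d(69) = 4, d(70) = 8, d(71) = 2, d(72) = 12, d(73) = 2, d(74) = 4, d(75) = 6, d(76) = 6, d(77) = 4, d(78) = 8, d(79) = 2, d(80) = 10, d(81) = 5, d(82) = 4, d(83) = 2, d(84) = 12, d(85) = 4, d(86) = 4, d(87) = 4, d(88) = 8, d(89) = 2, d(90) = 12, d(91) = 4, d(92) = 6, d(93) = 4, d(94) = 4, d(95) = 4, d(96) = 12, d(97) = 2, d(98) = 6, d(99) = 6, d(100) = 9, d(101) = 2, d(102) = 8, d(103) = 2, d(104) = 8, d(105) = 8, d(106) = 4, d(107) = 2, d(108) = 12, d(109) = 2, d(110) = 8, d(111) = 4, d(112) = 10, d(113) = 2, d(114) = 8, d(115) = 4, d(116) = 6, d(117) = 6, d(118) = 4, d(119) = 4, d(120) = 16, d(121) = 3, d(122) = 4, d(123) = 4, d(124) = 6, d(125) = 4, d(126) = 12, d(127) = 2, d(128) = 8, d(129) = 4, d(130) = 8, d(131) = 2, d(132) = 12, d(133) = 4, d(134) = 4, d(135) = 8, d(136) = 8, d(137) = 2, d(138) = 8, d(139) = 2, d(140) = 12, d(141) = 4, d(142) = 4, d(143) = 4, d(144) = 15, d(145) = 4, d(146) = 4, d(147) = 6, d(148) = 6, d(149) = 2, d(150) = 12, d(151) = 2, d(152) = 8, d(153) = 6, d(154) = 8, d(155) = 4, d(156) = 12, d(157) = 2, d(158) = 4, d(159) = 4, d(160) = 12, d(161) = 4, d(162) = 10, d(163) = 2, d(164) = 6, d(165) = 8, d(166) = 4, d(167) = 2, d(168) = 16, d(169) = 3, d(170) = 8, d(171) = 6, d(172) = 6. Summing all 172 values: 917. (Dirichlet's divisor formula: Σ_{n ≤ x} d(n) = x ln(x) + (2γ − 1) x + O(√x). For x = 172, the asymptotic estimate is ≈ 911.93.)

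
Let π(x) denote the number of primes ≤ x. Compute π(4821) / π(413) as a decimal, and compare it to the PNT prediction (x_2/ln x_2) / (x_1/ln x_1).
π(4821)/π(413) = 649/80 ≈ 8.1125;  PNT prediction ≈ 8.2908.

π(413) = 80 and π(4821) = 649, so π(4821)/π(413) ≈ 8.1125. The PNT-predicted ratio is (4821/ln(4821)) / (413/ln(413)) ≈ 8.2908. The two agree to within a few percent, as expected.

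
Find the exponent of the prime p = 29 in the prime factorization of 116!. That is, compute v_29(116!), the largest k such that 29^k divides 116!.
v_29(116!) = 4

Legendre's formula: v_p(n!) = Σ_{k ≥ 1} ⌊n / p^k⌋. For p = 29, n = 116, the terms are:
  ⌊116/29^1⌋ = ⌊116/29⌋ = 4
(the next term ⌊116/29^2⌋ = 0, terminating the sum). Summing: v_29(116!) = 4 = 4.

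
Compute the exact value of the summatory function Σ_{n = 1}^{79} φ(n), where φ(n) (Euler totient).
Σ_{n ≤ 79} φ(n) = 1934

Compute φ(n) for each 1 ≤ n ≤ 79: φ(1) = 1, φ(2) = 1, φ(3) = 2, φ(4) = 2, φ(5) = 4, φ(6) = 2, φ(7) = 6, φ(8) = 4, φ(9) = 6, φ(10) = 4, φ(11) = 10, φ(12) = 4, φ(13) = 12, φ(14) = 6, φ(15) = 8, φ(16) = 8, φ(17) = 16, φ(18) = 6, φ(19) = 18, φ(20) = 8, φ(21) = 12, φ(22) = 10, φ(23) = 22, φ(24) = 8, φ(25) = 20, φ(26) = 12, φ(27) = 18, φ(28) = 12, φ(29) = 28, φ(30) = 8, φ(31) = 30, φ(32) = 16, φ(33) = 20, φ(34) = 16, φ(35) = 24, φ(36) = 12, φ(37) = 36, φ(38) = 18, φ(39) = 24, φ(40) = 16, φ(41) = 40, φ(42) = 12, φ(43) = 42, φ(44) = 20, φ(45) = 24, φ(46) = 22, φ(47) = 46, φ(48) = 16, φ(49) = 42, φ(50) = 20, φ(51) = 32, φ(52) = 24, φ(53) = 52, φ(54) = 18, φ(55) = 40, φ(56) = 24, φ(57) = 36, φ(58) = 28, φ(59) = 58, φ(60) = 16, φ(61) = 60, φ(62) = 30, φ(63) = 36, φ(64) = 32, φ(65) = 48, φ(66) = 20, φ(67) = 66, φ(68) = 32, φ(69) = 44, φ(70) = 24, φ(71) = 70, φ(72) = 24, φ(73) = 72, φ(74) = 36, φ(75) = 40, φ(76) = 36, φ(77) = 60, φ(78) = 24, φ(79) = 78. Summing all 79 values: 1934. (Average order: Σ_{n ≤ x} φ(n) ~ (3/π²) x². For x = 79, (3/π²)·79² ≈ 1897.04.)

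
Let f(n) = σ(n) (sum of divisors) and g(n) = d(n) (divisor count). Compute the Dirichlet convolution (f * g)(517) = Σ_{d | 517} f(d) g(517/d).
(σ * d)(517) = 700

Divisors of 517: [1, 11, 47, 517]. For each d | 517:
  d = 1: σ(1) · d(517/1) = 1 · 4 = 4
  d = 11: σ(11) · d(517/11) = 12 · 2 = 24
  d = 47: σ(47) · d(517/47) = 48 · 2 = 96
  d = 517: σ(517) · d(517/517) = 576 · 1 = 576
Summing: (σ * d)(517) = 4 + 24 + 96 + 576 = 700.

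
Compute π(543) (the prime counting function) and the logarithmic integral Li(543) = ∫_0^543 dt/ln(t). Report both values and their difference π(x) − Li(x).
π(543) = 100;  Li(543) ≈ 108.67;  π(x) − Li(x) ≈ -8.67.

Direct count of primes ≤ 543 gives π(543) = 100. Numerical evaluation of the logarithmic integral gives Li(543) ≈ 108.67. The difference π(x) − Li(x) ≈ -8.67 is typically negative for small/moderate x (Li(x) overestimates), though Littlewood's theorem shows this sign changes infinitely often.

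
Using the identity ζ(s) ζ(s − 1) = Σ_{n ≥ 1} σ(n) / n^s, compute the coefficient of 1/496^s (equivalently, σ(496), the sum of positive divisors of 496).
σ(496) = 992

In the product (Σ m^0/m^s)(Σ k / k^s) = Σ (Σ_{d | n} d) / n^s, the coefficient of 1/n^s is σ(n) = Σ_{d | n} d. For n = 496, divisors are [1, 2, 4, 8, 16, 31, 62, 124, 248, 496]; summing: σ(496) = 992.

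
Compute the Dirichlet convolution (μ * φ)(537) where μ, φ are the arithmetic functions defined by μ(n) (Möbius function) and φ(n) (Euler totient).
(μ * φ)(537) = 177

Divisors of 537: [1, 3, 179, 537]. For each d | 537:
  d = 1: μ(1) · φ(537/1) = 1 · 356 = 356
  d = 3: μ(3) · φ(537/3) = -1 · 178 = -178
  d = 179: μ(179) · φ(537/179) = -1 · 2 = -2
  d = 537: μ(537) · φ(537/537) = 1 · 1 = 1
Summing: (μ * φ)(537) = 356 + -178 + -2 + 1 = 177.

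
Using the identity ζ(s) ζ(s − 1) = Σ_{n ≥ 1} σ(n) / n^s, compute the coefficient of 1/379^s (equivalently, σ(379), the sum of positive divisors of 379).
σ(379) = 380

In the product (Σ m^0/m^s)(Σ k / k^s) = Σ (Σ_{d | n} d) / n^s, the coefficient of 1/n^s is σ(n) = Σ_{d | n} d. For n = 379, divisors are [1, 379]; summing: σ(379) = 380.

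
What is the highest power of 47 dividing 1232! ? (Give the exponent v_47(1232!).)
v_47(1232!) = 26

Legendre's formula: v_p(n!) = Σ_{k ≥ 1} ⌊n / p^k⌋. For p = 47, n = 1232, the terms are:
  ⌊1232/47^1⌋ = ⌊1232/47⌋ = 26
(the next term ⌊1232/47^2⌋ = 0, terminating the sum). Summing: v_47(1232!) = 26 = 26.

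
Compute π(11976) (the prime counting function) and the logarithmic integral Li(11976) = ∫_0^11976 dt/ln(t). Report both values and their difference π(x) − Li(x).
π(11976) = 1436;  Li(11976) ≈ 1458.54;  π(x) − Li(x) ≈ -22.54.

Direct count of primes ≤ 11976 gives π(11976) = 1436. Numerical evaluation of the logarithmic integral gives Li(11976) ≈ 1458.54. The difference π(x) − Li(x) ≈ -22.54 is typically negative for small/moderate x (Li(x) overestimates), though Littlewood's theorem shows this sign changes infinitely often.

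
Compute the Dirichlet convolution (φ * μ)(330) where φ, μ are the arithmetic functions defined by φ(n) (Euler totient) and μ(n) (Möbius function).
(φ * μ)(330) = 0

Divisors of 330: [1, 2, 3, 5, 6, 10, 11, 15, 22, 30, 33, 55, 66, 110, 165, 330]. For each d | 330:
  d = 1: φ(1) · μ(330/1) = 1 · 1 = 1
  d = 2: φ(2) · μ(330/2) = 1 · -1 = -1
  d = 3: φ(3) · μ(330/3) = 2 · -1 = -2
  d = 5: φ(5) · μ(330/5) = 4 · -1 = -4
  d = 6: φ(6) · μ(330/6) = 2 · 1 = 2
  d = 10: φ(10) · μ(330/10) = 4 · 1 = 4
  d = 11: φ(11) · μ(330/11) = 10 · -1 = -10
  d = 15: φ(15) · μ(330/15) = 8 · 1 = 8
  d = 22: φ(22) · μ(330/22) = 10 · 1 = 10
  d = 30: φ(30) · μ(330/30) = 8 · -1 = -8
  d = 33: φ(33) · μ(330/33) = 20 · 1 = 20
  d = 55: φ(55) · μ(330/55) = 40 · 1 = 40
  d = 66: φ(66) · μ(330/66) = 20 · -1 = -20
  d = 110: φ(110) · μ(330/110) = 40 · -1 = -40
  d = 165: φ(165) · μ(330/165) = 80 · -1 = -80
  d = 330: φ(330) · μ(330/330) = 80 · 1 = 80
Summing: (φ * μ)(330) = 1 + -1 + -2 + -4 + 2 + 4 + -10 + 8 + 10 + -8 + 20 + 40 + -20 + -40 + -80 + 80 = 0.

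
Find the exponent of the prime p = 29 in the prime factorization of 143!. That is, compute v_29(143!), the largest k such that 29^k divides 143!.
v_29(143!) = 4

Legendre's formula: v_p(n!) = Σ_{k ≥ 1} ⌊n / p^k⌋. For p = 29, n = 143, the terms are:
  ⌊143/29^1⌋ = ⌊143/29⌋ = 4
(the next term ⌊143/29^2⌋ = 0, terminating the sum). Summing: v_29(143!) = 4 = 4.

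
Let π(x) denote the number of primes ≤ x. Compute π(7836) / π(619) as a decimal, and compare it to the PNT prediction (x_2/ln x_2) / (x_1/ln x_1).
π(7836)/π(619) = 990/114 ≈ 8.6842;  PNT prediction ≈ 9.0754.

π(619) = 114 and π(7836) = 990, so π(7836)/π(619) ≈ 8.6842. The PNT-predicted ratio is (7836/ln(7836)) / (619/ln(619)) ≈ 9.0754. The two agree to within a few percent, as expected.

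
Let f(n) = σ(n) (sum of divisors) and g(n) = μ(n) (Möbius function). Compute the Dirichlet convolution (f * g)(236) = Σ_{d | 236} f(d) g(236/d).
(σ * μ)(236) = 236

Divisors of 236: [1, 2, 4, 59, 118, 236]. For each d | 236:
  d = 1: σ(1) · μ(236/1) = 1 · 0 = 0
  d = 2: σ(2) · μ(236/2) = 3 · 1 = 3
  d = 4: σ(4) · μ(236/4) = 7 · -1 = -7
  d = 59: σ(59) · μ(236/59) = 60 · 0 = 0
  d = 118: σ(118) · μ(236/118) = 180 · -1 = -180
  d = 236: σ(236) · μ(236/236) = 420 · 1 = 420
Summing: (σ * μ)(236) = 0 + 3 + -7 + 0 + -180 + 420 = 236.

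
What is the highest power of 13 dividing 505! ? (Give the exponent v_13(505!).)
v_13(505!) = 40

Legendre's formula: v_p(n!) = Σ_{k ≥ 1} ⌊n / p^k⌋. For p = 13, n = 505, the terms are:
  ⌊505/13^1⌋ = ⌊505/13⌋ = 38
  ⌊505/13^2⌋ = ⌊505/169⌋ = 2
(the next term ⌊505/13^3⌋ = 0, terminating the sum). Summing: v_13(505!) = 38 + 2 = 40.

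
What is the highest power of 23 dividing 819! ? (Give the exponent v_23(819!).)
v_23(819!) = 36

Legendre's formula: v_p(n!) = Σ_{k ≥ 1} ⌊n / p^k⌋. For p = 23, n = 819, the terms are:
  ⌊819/23^1⌋ = ⌊819/23⌋ = 35
  ⌊819/23^2⌋ = ⌊819/529⌋ = 1
(the next term ⌊819/23^3⌋ = 0, terminating the sum). Summing: v_23(819!) = 35 + 1 = 36.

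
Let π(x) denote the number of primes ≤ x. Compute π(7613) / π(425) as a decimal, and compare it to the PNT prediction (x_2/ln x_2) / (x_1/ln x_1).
π(7613)/π(425) = 967/82 ≈ 11.7927;  PNT prediction ≈ 12.1297.

π(425) = 82 and π(7613) = 967, so π(7613)/π(425) ≈ 11.7927. The PNT-predicted ratio is (7613/ln(7613)) / (425/ln(425)) ≈ 12.1297. The two agree to within a few percent, as expected.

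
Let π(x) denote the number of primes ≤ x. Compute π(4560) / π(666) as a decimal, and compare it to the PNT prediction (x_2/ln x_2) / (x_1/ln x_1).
π(4560)/π(666) = 617/121 ≈ 5.0992;  PNT prediction ≈ 5.2834.

π(666) = 121 and π(4560) = 617, so π(4560)/π(666) ≈ 5.0992. The PNT-predicted ratio is (4560/ln(4560)) / (666/ln(666)) ≈ 5.2834. The two agree to within a few percent, as expected.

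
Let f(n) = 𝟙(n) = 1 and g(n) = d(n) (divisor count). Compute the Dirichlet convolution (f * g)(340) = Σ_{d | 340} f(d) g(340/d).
(𝟙 * d)(340) = 54

Divisors of 340: [1, 2, 4, 5, 10, 17, 20, 34, 68, 85, 170, 340]. For each d | 340:
  d = 1: 𝟙(1) · d(340/1) = 1 · 12 = 12
  d = 2: 𝟙(2) · d(340/2) = 1 · 8 = 8
  d = 4: 𝟙(4) · d(340/4) = 1 · 4 = 4
  d = 5: 𝟙(5) · d(340/5) = 1 · 6 = 6
  d = 10: 𝟙(10) · d(340/10) = 1 · 4 = 4
  d = 17: 𝟙(17) · d(340/17) = 1 · 6 = 6
  d = 20: 𝟙(20) · d(340/20) = 1 · 2 = 2
  d = 34: 𝟙(34) · d(340/34) = 1 · 4 = 4
  d = 68: 𝟙(68) · d(340/68) = 1 · 2 = 2
  d = 85: 𝟙(85) · d(340/85) = 1 · 3 = 3
  d = 170: 𝟙(170) · d(340/170) = 1 · 2 = 2
  d = 340: 𝟙(340) · d(340/340) = 1 · 1 = 1
Summing: (𝟙 * d)(340) = 12 + 8 + 4 + 6 + 4 + 6 + 2 + 4 + 2 + 3 + 2 + 1 = 54.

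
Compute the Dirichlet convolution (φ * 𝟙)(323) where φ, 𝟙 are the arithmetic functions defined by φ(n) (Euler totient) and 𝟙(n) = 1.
(φ * 𝟙)(323) = 323

Divisors of 323: [1, 17, 19, 323]. For each d | 323:
  d = 1: φ(1) · 𝟙(323/1) = 1 · 1 = 1
  d = 17: φ(17) · 𝟙(323/17) = 16 · 1 = 16
  d = 19: φ(19) · 𝟙(323/19) = 18 · 1 = 18
  d = 323: φ(323) · 𝟙(323/323) = 288 · 1 = 288
Summing: (φ * 𝟙)(323) = 1 + 16 + 18 + 288 = 323.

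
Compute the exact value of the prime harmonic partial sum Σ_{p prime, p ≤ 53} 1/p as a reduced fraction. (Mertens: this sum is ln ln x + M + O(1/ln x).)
Σ 1/p = 54766551458687142251/32589158477190044730

π(53) = 16, so the primes ≤ 53 are [2, 3, 5, 7, 11, 13, 17, 19, 23, 29, 31, 37, 41, 43, 47, 53]. Summing 1/p over these primes: 54766551458687142251/32589158477190044730 ≈ 1.6805. Mertens estimate ln ln(53) + 0.2615 ≈ 1.6403.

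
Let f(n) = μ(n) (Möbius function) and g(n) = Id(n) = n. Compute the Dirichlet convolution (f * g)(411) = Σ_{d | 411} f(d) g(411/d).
(μ * Id)(411) = 272

Divisors of 411: [1, 3, 137, 411]. For each d | 411:
  d = 1: μ(1) · Id(411/1) = 1 · 411 = 411
  d = 3: μ(3) · Id(411/3) = -1 · 137 = -137
  d = 137: μ(137) · Id(411/137) = -1 · 3 = -3
  d = 411: μ(411) · Id(411/411) = 1 · 1 = 1
Summing: (μ * Id)(411) = 411 + -137 + -3 + 1 = 272.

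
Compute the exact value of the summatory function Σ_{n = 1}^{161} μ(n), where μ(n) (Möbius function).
Σ_{n ≤ 161} μ(n) = 1

Compute μ(n) for each 1 ≤ n ≤ 161: μ(1) = 1, μ(2) = -1, μ(3) = -1, μ(4) = 0, μ(5) = -1, μ(6) = 1, μ(7) = -1, μ(8) = 0, μ(9) = 0, μ(10) = 1, μ(11) = -1, μ(12) = 0, μ(13) = -1, μ(14) = 1, μ(15) = 1, μ(16) = 0, μ(17) = -1, μ(18) = 0, μ(19) = -1, μ(20) = 0, μ(21) = 1, μ(22) = 1, μ(23) = -1, μ(24) = 0, μ(25) = 0, μ(26) = 1, μ(27) = 0, μ(28) = 0, μ(29) = -1, μ(30) = -1, μ(31) = -1, μ(32) = 0, μ(33) = 1, μ(34) = 1, μ(35) = 1, μ(36) = 0, μ(37) = -1, μ(38) = 1, μ(39) = 1, μ(40) = 0, μ(41) = -1, μ(42) = -1, μ(43) = -1, μ(44) = 0, μ(45) = 0, μ(46) = 1, μ(47) = -1, μ(48) = 0, μ(49) = 0, μ(50) = 0, μ(51) = 1, μ(52) = 0, μ(53) = -1, μ(54) = 0, μ(55) = 1, μ(56) = 0, μ(57) = 1, μ(58) = 1, μ(59) = -1, μ(60) = 0, μ(61) = -1, μ(62) = 1, μ(63) = 0, μ(64) = 0, μ(65) = 1, μ(66) = -1, μ(67) = -1, μ(68) = 0, μ(69) = 1, μ(70) = -1, μ(71) = -1, μ(72) = 0, μ(73) = -1, μ(74) = 1, μ(75) = 0, μ(76) = 0, μ(77) = 1, μ(78) = -1, μ(79) = -1, μ(80) = 0, μ(81) = 0, μ(82) = 1, μ(83) = -1, μ(84) = 0, μ(85) = 1, μ(86) = 1, μ(87) = 1, μ(88) = 0, μ(89) = -1, μ(90) = 0, μ(91) = 1, μ(92) = 0, μ(93) = 1, μ(94) = 1, μ(95) = 1, μ(96) = 0, μ(97) = -1, μ(98) = 0, μ(99) = 0, μ(100) = 0, μ(101) = -1, μ(102) = -1, μ(103) = -1, μ(104) = 0, μ(105) = -1, μ(106) = 1, μ(107) = -1, μ(108) = 0, μ(109) = -1, μ(110) = -1, μ(111) = 1, μ(112) = 0, μ(113) = -1, μ(114) = -1, μ(115) = 1, μ(116) = 0, μ(117) = 0, μ(118) = 1, μ(119) = 1, μ(120) = 0, μ(121) = 0, μ(122) = 1, μ(123) = 1, μ(124) = 0, μ(125) = 0, μ(126) = 0, μ(127) = -1, μ(128) = 0, μ(129) = 1, μ(130) = -1, μ(131) = -1, μ(132) = 0, μ(133) = 1, μ(134) = 1, μ(135) = 0, μ(136) = 0, μ(137) = -1, μ(138) = -1, μ(139) = -1, μ(140) = 0, μ(141) = 1, μ(142) = 1, μ(143) = 1, μ(144) = 0, μ(145) = 1, μ(146) = 1, μ(147) = 0, μ(148) = 0, μ(149) = -1, μ(150) = 0, μ(151) = -1, μ(152) = 0, μ(153) = 0, μ(154) = -1, μ(155) = 1, μ(156) = 0, μ(157) = -1, μ(158) = 1, μ(159) = 1, μ(160) = 0, μ(161) = 1. Summing all 161 values: 1. (Mertens function M(x) = Σ_{n ≤ x} μ(n); on average M(x) should be small (PNT ⟺ M(x) = o(x)).)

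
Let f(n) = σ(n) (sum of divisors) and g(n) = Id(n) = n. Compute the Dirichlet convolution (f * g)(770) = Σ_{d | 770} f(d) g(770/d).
(σ * Id)(770) = 18975

Divisors of 770: [1, 2, 5, 7, 10, 11, 14, 22, 35, 55, 70, 77, 110, 154, 385, 770]. For each d | 770:
  d = 1: σ(1) · Id(770/1) = 1 · 770 = 770
  d = 2: σ(2) · Id(770/2) = 3 · 385 = 1155
  d = 5: σ(5) · Id(770/5) = 6 · 154 = 924
  d = 7: σ(7) · Id(770/7) = 8 · 110 = 880
  d = 10: σ(10) · Id(770/10) = 18 · 77 = 1386
  d = 11: σ(11) · Id(770/11) = 12 · 70 = 840
  d = 14: σ(14) · Id(770/14) = 24 · 55 = 1320
  d = 22: σ(22) · Id(770/22) = 36 · 35 = 1260
  d = 35: σ(35) · Id(770/35) = 48 · 22 = 1056
  d = 55: σ(55) · Id(770/55) = 72 · 14 = 1008
  d = 70: σ(70) · Id(770/70) = 144 · 11 = 1584
  d = 77: σ(77) · Id(770/77) = 96 · 10 = 960
  d = 110: σ(110) · Id(770/110) = 216 · 7 = 1512
  d = 154: σ(154) · Id(770/154) = 288 · 5 = 1440
  d = 385: σ(385) · Id(770/385) = 576 · 2 = 1152
  d = 770: σ(770) · Id(770/770) = 1728 · 1 = 1728
Summing: (σ * Id)(770) = 770 + 1155 + 924 + 880 + 1386 + 840 + 1320 + 1260 + 1056 + 1008 + 1584 + 960 + 1512 + 1440 + 1152 + 1728 = 18975.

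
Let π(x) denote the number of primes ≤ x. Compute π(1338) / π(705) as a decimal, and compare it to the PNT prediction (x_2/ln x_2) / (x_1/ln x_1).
π(1338)/π(705) = 217/126 ≈ 1.7222;  PNT prediction ≈ 1.7290.

π(705) = 126 and π(1338) = 217, so π(1338)/π(705) ≈ 1.7222. The PNT-predicted ratio is (1338/ln(1338)) / (705/ln(705)) ≈ 1.7290. The two agree to within a few percent, as expected.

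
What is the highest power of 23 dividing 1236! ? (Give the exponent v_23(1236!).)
v_23(1236!) = 55

Legendre's formula: v_p(n!) = Σ_{k ≥ 1} ⌊n / p^k⌋. For p = 23, n = 1236, the terms are:
  ⌊1236/23^1⌋ = ⌊1236/23⌋ = 53
  ⌊1236/23^2⌋ = ⌊1236/529⌋ = 2
(the next term ⌊1236/23^3⌋ = 0, terminating the sum). Summing: v_23(1236!) = 53 + 2 = 55.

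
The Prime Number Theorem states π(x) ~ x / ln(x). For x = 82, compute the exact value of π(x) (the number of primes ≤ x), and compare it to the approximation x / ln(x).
π(82) = 22;  x/ln(x) ≈ 18.61;  relative error ≈ 15.42%.

Directly count primes up to 82: π(82) = 22. The PNT approximation gives 82/ln(82) ≈ 82/4.40672 ≈ 18.61. Relative error (π(x) − x/ln(x)) / π(x) ≈ 15.42%; the approximation is known to undercount slightly (Li(x) is a better estimate).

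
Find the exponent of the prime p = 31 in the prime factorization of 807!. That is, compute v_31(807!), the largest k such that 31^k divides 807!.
v_31(807!) = 26

Legendre's formula: v_p(n!) = Σ_{k ≥ 1} ⌊n / p^k⌋. For p = 31, n = 807, the terms are:
  ⌊807/31^1⌋ = ⌊807/31⌋ = 26
(the next term ⌊807/31^2⌋ = 0, terminating the sum). Summing: v_31(807!) = 26 = 26.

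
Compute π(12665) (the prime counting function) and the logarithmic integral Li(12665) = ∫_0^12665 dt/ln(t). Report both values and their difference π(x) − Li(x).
π(12665) = 1513;  Li(12665) ≈ 1531.69;  π(x) − Li(x) ≈ -18.69.

Direct count of primes ≤ 12665 gives π(12665) = 1513. Numerical evaluation of the logarithmic integral gives Li(12665) ≈ 1531.69. The difference π(x) − Li(x) ≈ -18.69 is typically negative for small/moderate x (Li(x) overestimates), though Littlewood's theorem shows this sign changes infinitely often.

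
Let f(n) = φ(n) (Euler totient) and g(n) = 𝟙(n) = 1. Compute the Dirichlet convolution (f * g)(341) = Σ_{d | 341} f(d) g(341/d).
(φ * 𝟙)(341) = 341

Divisors of 341: [1, 11, 31, 341]. For each d | 341:
  d = 1: φ(1) · 𝟙(341/1) = 1 · 1 = 1
  d = 11: φ(11) · 𝟙(341/11) = 10 · 1 = 10
  d = 31: φ(31) · 𝟙(341/31) = 30 · 1 = 30
  d = 341: φ(341) · 𝟙(341/341) = 300 · 1 = 300
Summing: (φ * 𝟙)(341) = 1 + 10 + 30 + 300 = 341.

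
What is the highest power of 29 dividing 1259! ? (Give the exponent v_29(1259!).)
v_29(1259!) = 44

Legendre's formula: v_p(n!) = Σ_{k ≥ 1} ⌊n / p^k⌋. For p = 29, n = 1259, the terms are:
  ⌊1259/29^1⌋ = ⌊1259/29⌋ = 43
  ⌊1259/29^2⌋ = ⌊1259/841⌋ = 1
(the next term ⌊1259/29^3⌋ = 0, terminating the sum). Summing: v_29(1259!) = 43 + 1 = 44.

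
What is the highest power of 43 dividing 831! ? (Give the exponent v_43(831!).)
v_43(831!) = 19

Legendre's formula: v_p(n!) = Σ_{k ≥ 1} ⌊n / p^k⌋. For p = 43, n = 831, the terms are:
  ⌊831/43^1⌋ = ⌊831/43⌋ = 19
(the next term ⌊831/43^2⌋ = 0, terminating the sum). Summing: v_43(831!) = 19 = 19.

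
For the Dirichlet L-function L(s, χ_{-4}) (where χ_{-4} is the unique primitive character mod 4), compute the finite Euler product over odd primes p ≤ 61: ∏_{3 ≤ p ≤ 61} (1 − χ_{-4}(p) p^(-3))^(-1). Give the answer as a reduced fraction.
∏ = 126115667482028600084463789626710364805572778792731/130156894276470431285217911893722225289762827141120

The odd primes p ≤ 61 are [3, 5, 7, 11, 13, 17, 19, 23, 29, 31, 37, 41, 43, 47, 53, 59, 61]. For each, χ(p) = 1 if p ≡ 1 mod 4, χ(p) = −1 if p ≡ 3 mod 4. Taking (1 − χ(p)/p^3)^(-1) = p^3/(p^3 − χ(p)): (1 − (-1)/3^3)^(-1) · (1 − (1)/5^3)^(-1) · (1 − (-1)/7^3)^(-1) · (1 − (-1)/11^3)^(-1) · (1 − (1)/13^3)^(-1) · (1 − (1)/17^3)^(-1) · (1 − (-1)/19^3)^(-1) · (1 − (-1)/23^3)^(-1) · (1 − (1)/29^3)^(-1) · (1 − (-1)/31^3)^(-1) · (1 − (1)/37^3)^(-1) · (1 − (1)/41^3)^(-1) · (1 − (-1)/43^3)^(-1) · (1 − (-1)/47^3)^(-1) · (1 − (1)/53^3)^(-1) · (1 − (-1)/59^3)^(-1) · (1 − (1)/61^3)^(-1) = 126115667482028600084463789626710364805572778792731/130156894276470431285217911893722225289762827141120.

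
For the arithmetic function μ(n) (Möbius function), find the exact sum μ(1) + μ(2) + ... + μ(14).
Σ_{n ≤ 14} μ(n) = -2

Compute μ(n) for each 1 ≤ n ≤ 14: μ(1) = 1, μ(2) = -1, μ(3) = -1, μ(4) = 0, μ(5) = -1, μ(6) = 1, μ(7) = -1, μ(8) = 0, μ(9) = 0, μ(10) = 1, μ(11) = -1, μ(12) = 0, μ(13) = -1, μ(14) = 1. Summing all 14 values: -2. (Mertens function M(x) = Σ_{n ≤ x} μ(n); on average M(x) should be small (PNT ⟺ M(x) = o(x)).)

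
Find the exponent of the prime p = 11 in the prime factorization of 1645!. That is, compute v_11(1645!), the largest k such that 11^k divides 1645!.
v_11(1645!) = 163

Legendre's formula: v_p(n!) = Σ_{k ≥ 1} ⌊n / p^k⌋. For p = 11, n = 1645, the terms are:
  ⌊1645/11^1⌋ = ⌊1645/11⌋ = 149
  ⌊1645/11^2⌋ = ⌊1645/121⌋ = 13
  ⌊1645/11^3⌋ = ⌊1645/1331⌋ = 1
(the next term ⌊1645/11^4⌋ = 0, terminating the sum). Summing: v_11(1645!) = 149 + 13 + 1 = 163.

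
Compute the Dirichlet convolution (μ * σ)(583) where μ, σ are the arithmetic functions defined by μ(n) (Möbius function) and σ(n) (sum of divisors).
(μ * σ)(583) = 583

Divisors of 583: [1, 11, 53, 583]. For each d | 583:
  d = 1: μ(1) · σ(583/1) = 1 · 648 = 648
  d = 11: μ(11) · σ(583/11) = -1 · 54 = -54
  d = 53: μ(53) · σ(583/53) = -1 · 12 = -12
  d = 583: μ(583) · σ(583/583) = 1 · 1 = 1
Summing: (μ * σ)(583) = 648 + -54 + -12 + 1 = 583.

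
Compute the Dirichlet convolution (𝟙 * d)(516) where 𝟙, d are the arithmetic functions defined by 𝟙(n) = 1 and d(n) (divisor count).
(𝟙 * d)(516) = 54

Divisors of 516: [1, 2, 3, 4, 6, 12, 43, 86, 129, 172, 258, 516]. For each d | 516:
  d = 1: 𝟙(1) · d(516/1) = 1 · 12 = 12
  d = 2: 𝟙(2) · d(516/2) = 1 · 8 = 8
  d = 3: 𝟙(3) · d(516/3) = 1 · 6 = 6
  d = 4: 𝟙(4) · d(516/4) = 1 · 4 = 4
  d = 6: 𝟙(6) · d(516/6) = 1 · 4 = 4
  d = 12: 𝟙(12) · d(516/12) = 1 · 2 = 2
  d = 43: 𝟙(43) · d(516/43) = 1 · 6 = 6
  d = 86: 𝟙(86) · d(516/86) = 1 · 4 = 4
  d = 129: 𝟙(129) · d(516/129) = 1 · 3 = 3
  d = 172: 𝟙(172) · d(516/172) = 1 · 2 = 2
  d = 258: 𝟙(258) · d(516/258) = 1 · 2 = 2
  d = 516: 𝟙(516) · d(516/516) = 1 · 1 = 1
Summing: (𝟙 * d)(516) = 12 + 8 + 6 + 4 + 4 + 2 + 6 + 4 + 3 + 2 + 2 + 1 = 54.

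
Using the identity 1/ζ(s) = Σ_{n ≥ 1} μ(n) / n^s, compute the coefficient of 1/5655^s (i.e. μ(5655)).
μ(5655) = 1

Factor n = 5655 = 3 · 5 · 13 · 29. μ(n) = 0 if any exponent ≥ 2 (not squarefree); otherwise μ(n) = (−1)^{ω(n)} where ω(n) is the number of distinct prime factors. Applying: μ(5655) = 1.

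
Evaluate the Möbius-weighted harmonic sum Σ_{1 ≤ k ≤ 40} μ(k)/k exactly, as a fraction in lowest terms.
Σ μ(k)/k = 124873406579/2473579378270

Values of μ(k) for 1 ≤ k ≤ 40: μ(1) = 1, μ(2) = -1, μ(3) = -1, μ(5) = -1, μ(6) = 1, μ(7) = -1, μ(10) = 1, μ(11) = -1, μ(13) = -1, μ(14) = 1, μ(15) = 1, μ(17) = -1, μ(19) = -1, μ(21) = 1, μ(22) = 1, μ(23) = -1, μ(26) = 1, μ(29) = -1, μ(30) = -1, μ(31) = -1, μ(33) = 1, μ(34) = 1, μ(35) = 1, μ(37) = -1, μ(38) = 1, μ(39) = 1, with μ = 0 on non-squarefree integers. Summing μ(k)/k for k where μ(k) ≠ 0 gives 124873406579/2473579378270 ≈ 0.0505. (PNT ⟺ this sum → 0 as n → ∞.)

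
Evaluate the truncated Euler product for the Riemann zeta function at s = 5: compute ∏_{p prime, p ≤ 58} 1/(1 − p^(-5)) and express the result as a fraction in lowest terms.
∏ = 16271272514460981588256692497708850770212394550299268449499486458883457010851/15691809316785373562301814354101424660311534867697905028310662923501211484160

The primes p ≤ 58 are [2, 3, 5, 7, 11, 13, 17, 19, 23, 29, 31, 37, 41, 43, 47, 53]. For each prime, (1 − 1/p^5)^(-1) = p^5 / (p^5 − 1). The product is (1 − 1/2^5)^(-1), (1 − 1/3^5)^(-1), (1 − 1/5^5)^(-1), (1 − 1/7^5)^(-1), (1 − 1/11^5)^(-1), (1 − 1/13^5)^(-1), (1 − 1/17^5)^(-1), (1 − 1/19^5)^(-1), (1 − 1/23^5)^(-1), (1 − 1/29^5)^(-1), (1 − 1/31^5)^(-1), (1 − 1/37^5)^(-1), (1 − 1/41^5)^(-1), (1 − 1/43^5)^(-1), (1 − 1/47^5)^(-1), (1 − 1/53^5)^(-1) = ∏ p^5 / (p^5 − 1) = 16271272514460981588256692497708850770212394550299268449499486458883457010851/15691809316785373562301814354101424660311534867697905028310662923501211484160.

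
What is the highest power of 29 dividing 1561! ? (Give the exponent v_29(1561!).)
v_29(1561!) = 54

Legendre's formula: v_p(n!) = Σ_{k ≥ 1} ⌊n / p^k⌋. For p = 29, n = 1561, the terms are:
  ⌊1561/29^1⌋ = ⌊1561/29⌋ = 53
  ⌊1561/29^2⌋ = ⌊1561/841⌋ = 1
(the next term ⌊1561/29^3⌋ = 0, terminating the sum). Summing: v_29(1561!) = 53 + 1 = 54.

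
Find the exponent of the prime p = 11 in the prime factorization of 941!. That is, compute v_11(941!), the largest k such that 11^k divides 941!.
v_11(941!) = 92

Legendre's formula: v_p(n!) = Σ_{k ≥ 1} ⌊n / p^k⌋. For p = 11, n = 941, the terms are:
  ⌊941/11^1⌋ = ⌊941/11⌋ = 85
  ⌊941/11^2⌋ = ⌊941/121⌋ = 7
(the next term ⌊941/11^3⌋ = 0, terminating the sum). Summing: v_11(941!) = 85 + 7 = 92.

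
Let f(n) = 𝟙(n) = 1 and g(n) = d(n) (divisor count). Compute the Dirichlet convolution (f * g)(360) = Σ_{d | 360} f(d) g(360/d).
(𝟙 * d)(360) = 180

Divisors of 360: [1, 2, 3, 4, 5, 6, 8, 9, 10, 12, 15, 18, 20, 24, 30, 36, 40, 45, 60, 72, 90, 120, 180, 360]. For each d | 360:
  d = 1: 𝟙(1) · d(360/1) = 1 · 24 = 24
  d = 2: 𝟙(2) · d(360/2) = 1 · 18 = 18
  d = 3: 𝟙(3) · d(360/3) = 1 · 16 = 16
  d = 4: 𝟙(4) · d(360/4) = 1 · 12 = 12
  d = 5: 𝟙(5) · d(360/5) = 1 · 12 = 12
  d = 6: 𝟙(6) · d(360/6) = 1 · 12 = 12
  d = 8: 𝟙(8) · d(360/8) = 1 · 6 = 6
  d = 9: 𝟙(9) · d(360/9) = 1 · 8 = 8
  d = 10: 𝟙(10) · d(360/10) = 1 · 9 = 9
  d = 12: 𝟙(12) · d(360/12) = 1 · 8 = 8
  d = 15: 𝟙(15) · d(360/15) = 1 · 8 = 8
  d = 18: 𝟙(18) · d(360/18) = 1 · 6 = 6
  d = 20: 𝟙(20) · d(360/20) = 1 · 6 = 6
  d = 24: 𝟙(24) · d(360/24) = 1 · 4 = 4
  d = 30: 𝟙(30) · d(360/30) = 1 · 6 = 6
  d = 36: 𝟙(36) · d(360/36) = 1 · 4 = 4
  d = 40: 𝟙(40) · d(360/40) = 1 · 3 = 3
  d = 45: 𝟙(45) · d(360/45) = 1 · 4 = 4
  d = 60: 𝟙(60) · d(360/60) = 1 · 4 = 4
  d = 72: 𝟙(72) · d(360/72) = 1 · 2 = 2
  d = 90: 𝟙(90) · d(360/90) = 1 · 3 = 3
  d = 120: 𝟙(120) · d(360/120) = 1 · 2 = 2
  d = 180: 𝟙(180) · d(360/180) = 1 · 2 = 2
  d = 360: 𝟙(360) · d(360/360) = 1 · 1 = 1
Summing: (𝟙 * d)(360) = 24 + 18 + 16 + 12 + 12 + 12 + 6 + 8 + 9 + 8 + 8 + 6 + 6 + 4 + 6 + 4 + 3 + 4 + 4 + 2 + 3 + 2 + 2 + 1 = 180.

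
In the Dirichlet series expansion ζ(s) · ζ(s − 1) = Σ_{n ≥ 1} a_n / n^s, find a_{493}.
σ(493) = 540

In the product (Σ m^0/m^s)(Σ k / k^s) = Σ (Σ_{d | n} d) / n^s, the coefficient of 1/n^s is σ(n) = Σ_{d | n} d. For n = 493, divisors are [1, 17, 29, 493]; summing: σ(493) = 540.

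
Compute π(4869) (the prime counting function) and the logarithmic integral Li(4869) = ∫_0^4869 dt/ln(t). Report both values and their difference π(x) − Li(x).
π(4869) = 651;  Li(4869) ≈ 668.88;  π(x) − Li(x) ≈ -17.88.

Direct count of primes ≤ 4869 gives π(4869) = 651. Numerical evaluation of the logarithmic integral gives Li(4869) ≈ 668.88. The difference π(x) − Li(x) ≈ -17.88 is typically negative for small/moderate x (Li(x) overestimates), though Littlewood's theorem shows this sign changes infinitely often.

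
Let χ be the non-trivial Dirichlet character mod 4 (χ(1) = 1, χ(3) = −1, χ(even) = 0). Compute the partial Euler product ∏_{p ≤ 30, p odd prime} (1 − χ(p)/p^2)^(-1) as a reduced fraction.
∏ = 949136745811969/1035447238656000

The odd primes p ≤ 30 are [3, 5, 7, 11, 13, 17, 19, 23, 29]. For each, χ(p) = 1 if p ≡ 1 mod 4, χ(p) = −1 if p ≡ 3 mod 4. Taking (1 − χ(p)/p^2)^(-1) = p^2/(p^2 − χ(p)): (1 − (-1)/3^2)^(-1) · (1 − (1)/5^2)^(-1) · (1 − (-1)/7^2)^(-1) · (1 − (-1)/11^2)^(-1) · (1 − (1)/13^2)^(-1) · (1 − (1)/17^2)^(-1) · (1 − (-1)/19^2)^(-1) · (1 − (-1)/23^2)^(-1) · (1 − (1)/29^2)^(-1) = 949136745811969/1035447238656000.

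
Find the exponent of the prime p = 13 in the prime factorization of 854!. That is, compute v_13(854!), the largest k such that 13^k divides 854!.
v_13(854!) = 70

Legendre's formula: v_p(n!) = Σ_{k ≥ 1} ⌊n / p^k⌋. For p = 13, n = 854, the terms are:
  ⌊854/13^1⌋ = ⌊854/13⌋ = 65
  ⌊854/13^2⌋ = ⌊854/169⌋ = 5
(the next term ⌊854/13^3⌋ = 0, terminating the sum). Summing: v_13(854!) = 65 + 5 = 70.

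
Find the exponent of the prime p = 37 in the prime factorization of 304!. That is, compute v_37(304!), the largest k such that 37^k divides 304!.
v_37(304!) = 8

Legendre's formula: v_p(n!) = Σ_{k ≥ 1} ⌊n / p^k⌋. For p = 37, n = 304, the terms are:
  ⌊304/37^1⌋ = ⌊304/37⌋ = 8
(the next term ⌊304/37^2⌋ = 0, terminating the sum). Summing: v_37(304!) = 8 = 8.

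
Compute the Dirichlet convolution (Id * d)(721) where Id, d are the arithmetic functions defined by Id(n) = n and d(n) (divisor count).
(Id * d)(721) = 945

Divisors of 721: [1, 7, 103, 721]. For each d | 721:
  d = 1: Id(1) · d(721/1) = 1 · 4 = 4
  d = 7: Id(7) · d(721/7) = 7 · 2 = 14
  d = 103: Id(103) · d(721/103) = 103 · 2 = 206
  d = 721: Id(721) · d(721/721) = 721 · 1 = 721
Summing: (Id * d)(721) = 4 + 14 + 206 + 721 = 945.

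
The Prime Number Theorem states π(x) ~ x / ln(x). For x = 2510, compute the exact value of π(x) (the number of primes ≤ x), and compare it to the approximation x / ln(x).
π(2510) = 368;  x/ln(x) ≈ 320.64;  relative error ≈ 12.87%.

Directly count primes up to 2510: π(2510) = 368. The PNT approximation gives 2510/ln(2510) ≈ 2510/7.82804 ≈ 320.64. Relative error (π(x) − x/ln(x)) / π(x) ≈ 12.87%; the approximation is known to undercount slightly (Li(x) is a better estimate).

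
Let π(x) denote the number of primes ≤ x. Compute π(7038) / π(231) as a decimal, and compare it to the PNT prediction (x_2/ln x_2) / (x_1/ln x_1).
π(7038)/π(231) = 904/50 ≈ 18.0800;  PNT prediction ≈ 18.7172.

π(231) = 50 and π(7038) = 904, so π(7038)/π(231) ≈ 18.0800. The PNT-predicted ratio is (7038/ln(7038)) / (231/ln(231)) ≈ 18.7172. The two agree to within a few percent, as expected.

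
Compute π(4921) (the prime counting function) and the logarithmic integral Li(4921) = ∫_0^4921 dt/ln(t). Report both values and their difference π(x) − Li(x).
π(4921) = 657;  Li(4921) ≈ 675.00;  π(x) − Li(x) ≈ -18.00.

Direct count of primes ≤ 4921 gives π(4921) = 657. Numerical evaluation of the logarithmic integral gives Li(4921) ≈ 675.00. The difference π(x) − Li(x) ≈ -18.00 is typically negative for small/moderate x (Li(x) overestimates), though Littlewood's theorem shows this sign changes infinitely often.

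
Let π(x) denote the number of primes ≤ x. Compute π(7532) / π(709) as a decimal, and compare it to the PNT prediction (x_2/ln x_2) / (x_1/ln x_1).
π(7532)/π(709) = 954/127 ≈ 7.5118;  PNT prediction ≈ 7.8113.

π(709) = 127 and π(7532) = 954, so π(7532)/π(709) ≈ 7.5118. The PNT-predicted ratio is (7532/ln(7532)) / (709/ln(709)) ≈ 7.8113. The two agree to within a few percent, as expected.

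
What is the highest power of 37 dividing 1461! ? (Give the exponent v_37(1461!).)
v_37(1461!) = 40

Legendre's formula: v_p(n!) = Σ_{k ≥ 1} ⌊n / p^k⌋. For p = 37, n = 1461, the terms are:
  ⌊1461/37^1⌋ = ⌊1461/37⌋ = 39
  ⌊1461/37^2⌋ = ⌊1461/1369⌋ = 1
(the next term ⌊1461/37^3⌋ = 0, terminating the sum). Summing: v_37(1461!) = 39 + 1 = 40.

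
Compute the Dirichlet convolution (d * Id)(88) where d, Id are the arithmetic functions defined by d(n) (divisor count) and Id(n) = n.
(d * Id)(88) = 338

Divisors of 88: [1, 2, 4, 8, 11, 22, 44, 88]. For each d | 88:
  d = 1: d(1) · Id(88/1) = 1 · 88 = 88
  d = 2: d(2) · Id(88/2) = 2 · 44 = 88
  d = 4: d(4) · Id(88/4) = 3 · 22 = 66
  d = 8: d(8) · Id(88/8) = 4 · 11 = 44
  d = 11: d(11) · Id(88/11) = 2 · 8 = 16
  d = 22: d(22) · Id(88/22) = 4 · 4 = 16
  d = 44: d(44) · Id(88/44) = 6 · 2 = 12
  d = 88: d(88) · Id(88/88) = 8 · 1 = 8
Summing: (d * Id)(88) = 88 + 88 + 66 + 44 + 16 + 16 + 12 + 8 = 338.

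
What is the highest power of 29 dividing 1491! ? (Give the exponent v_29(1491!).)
v_29(1491!) = 52

Legendre's formula: v_p(n!) = Σ_{k ≥ 1} ⌊n / p^k⌋. For p = 29, n = 1491, the terms are:
  ⌊1491/29^1⌋ = ⌊1491/29⌋ = 51
  ⌊1491/29^2⌋ = ⌊1491/841⌋ = 1
(the next term ⌊1491/29^3⌋ = 0, terminating the sum). Summing: v_29(1491!) = 51 + 1 = 52.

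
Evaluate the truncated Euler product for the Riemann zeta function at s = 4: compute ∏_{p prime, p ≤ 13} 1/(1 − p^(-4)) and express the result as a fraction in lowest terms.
∏ = 11033033011/10194124800

The primes p ≤ 13 are [2, 3, 5, 7, 11, 13]. For each prime, (1 − 1/p^4)^(-1) = p^4 / (p^4 − 1). The product is (1 − 1/2^4)^(-1), (1 − 1/3^4)^(-1), (1 − 1/5^4)^(-1), (1 − 1/7^4)^(-1), (1 − 1/11^4)^(-1), (1 − 1/13^4)^(-1) = ∏ p^4 / (p^4 − 1) = 11033033011/10194124800.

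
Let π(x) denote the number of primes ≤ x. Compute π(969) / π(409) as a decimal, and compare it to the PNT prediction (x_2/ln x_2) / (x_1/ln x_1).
π(969)/π(409) = 163/80 ≈ 2.0375;  PNT prediction ≈ 2.0720.

π(409) = 80 and π(969) = 163, so π(969)/π(409) ≈ 2.0375. The PNT-predicted ratio is (969/ln(969)) / (409/ln(409)) ≈ 2.0720. The two agree to within a few percent, as expected.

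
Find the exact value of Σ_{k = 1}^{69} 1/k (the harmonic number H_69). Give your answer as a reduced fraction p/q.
H_69 = 42409610330030873613929048033/8801320137209899102584580800

Direct summation: H_69 = 1 + 1/2 + ... + 1/69. The least common denominator is lcm(1, ..., 69) = 79211881234889091923261227200; over this denominator the numerator is 79211881234889091923261227200 + 39605940617444545961630613600 + 26403960411629697307753742400 + 19802970308722272980815306800 + 15842376246977818384652245440 + 13201980205814848653876871200 + 11315983033555584560465889600 + 9901485154361136490407653400 + 8801320137209899102584580800 + 7921188123488909192326122720 + 7201080112262644720296475200 + 6600990102907424326938435600 + 6093221633453007071020094400 + 5657991516777792280232944800 + 5280792082325939461550748480 + 4950742577180568245203826700 + 4659522425581711289603601600 + 4400660068604949551292290400 + 4169046380783636417013748800 + 3960594061744454596163061360 + 3771994344518528186821963200 + 3600540056131322360148237600 + 3443994836299525735793966400 + 3300495051453712163469217800 + 3168475249395563676930449088 + 3046610816726503535510047200 + 2933773379069966367528193600 + 2828995758388896140116472400 + 2731444180513416962871076800 + 2640396041162969730775374240 + 2555221975319002965266491200 + 2475371288590284122601913350 + 2400360037420881573432158400 + 2329761212790855644801800800 + 2263196606711116912093177920 + 2200330034302474775646145200 + 2140861654997002484412465600 + 2084523190391818208506874400 + 2031073877817669023673364800 + 1980297030872227298081530680 + 1931997103289977851786859200 + 1885997172259264093410981600 + 1842136772904397486587470400 + 1800270028065661180074118800 + 1760264027441979820516916160 + 1721997418149762867896983200 + 1685359175210406211133217600 + 1650247525726856081734608900 + 1616569004793654937209412800 + 1584237624697781838465224544 + 1553174141860570429867867200 + 1523305408363251767755023600 + 1494563796884699847608702400 + 1466886689534983183764096800 + 1440216022452528944059295040 + 1414497879194448070058236200 + 1389682126927878805671249600 + 1365722090256708481435538400 + 1342574258218459185140020800 + 1320198020581484865387687120 + 1298555430080149047922315200 + 1277610987659501482633245600 + 1257331448172842728940654400 + 1237685644295142061300956675 + 1218644326690601414204018880 + 1200180018710440786716079200 + 1182266884102822267511361600 + 1164880606395427822400900400 + 1147998278766508578597988800 = 381686492970277862525361432297, so H_69 = 381686492970277862525361432297/79211881234889091923261227200; reducing by gcd(381686492970277862525361432297, 79211881234889091923261227200) = 9 gives 42409610330030873613929048033/8801320137209899102584580800 ≈ 4.81855. (The PNT-adjacent estimate ln(69) + γ ≈ 4.81132 matches within O(1/n).)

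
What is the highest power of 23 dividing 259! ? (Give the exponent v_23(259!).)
v_23(259!) = 11

Legendre's formula: v_p(n!) = Σ_{k ≥ 1} ⌊n / p^k⌋. For p = 23, n = 259, the terms are:
  ⌊259/23^1⌋ = ⌊259/23⌋ = 11
(the next term ⌊259/23^2⌋ = 0, terminating the sum). Summing: v_23(259!) = 11 = 11.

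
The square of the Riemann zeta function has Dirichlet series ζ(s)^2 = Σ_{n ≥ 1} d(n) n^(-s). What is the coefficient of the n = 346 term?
d(346) = 4

ζ(s)^2 = (Σ 1/m^s)(Σ 1/k^s). The coefficient of 1/n^s in the product is the number of ordered pairs (m, k) with mk = n, which equals d(n). For n = 346, divisors are [1, 2, 173, 346], so d(346) = 4.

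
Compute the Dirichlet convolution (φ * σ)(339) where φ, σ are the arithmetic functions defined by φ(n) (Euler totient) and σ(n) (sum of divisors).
(φ * σ)(339) = 1356

Divisors of 339: [1, 3, 113, 339]. For each d | 339:
  d = 1: φ(1) · σ(339/1) = 1 · 456 = 456
  d = 3: φ(3) · σ(339/3) = 2 · 114 = 228
  d = 113: φ(113) · σ(339/113) = 112 · 4 = 448
  d = 339: φ(339) · σ(339/339) = 224 · 1 = 224
Summing: (φ * σ)(339) = 456 + 228 + 448 + 224 = 1356.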